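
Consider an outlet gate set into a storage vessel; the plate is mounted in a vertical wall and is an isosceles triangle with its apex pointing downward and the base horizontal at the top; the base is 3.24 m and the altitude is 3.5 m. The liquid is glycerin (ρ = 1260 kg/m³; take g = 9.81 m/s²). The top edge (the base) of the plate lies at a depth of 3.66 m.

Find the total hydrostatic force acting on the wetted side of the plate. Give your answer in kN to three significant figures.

F ≈ 338 kN

γ = ρg = 1260 × 9.81 / 1000 = 12.3606 kN/m³.
With the apex down, the centroid sits h/3 = 3.5/3 = 1.16667 m below the base (the top edge), so the centroid depth is h_c = 3.66 + 1.16667 = 4.82667 m.
A = ½ × 3.24 × 3.5 = 5.67 m².
Resultant F = γ·h_c·A = 12.3606 × 4.82667 × 5.67 = 338.275 kN.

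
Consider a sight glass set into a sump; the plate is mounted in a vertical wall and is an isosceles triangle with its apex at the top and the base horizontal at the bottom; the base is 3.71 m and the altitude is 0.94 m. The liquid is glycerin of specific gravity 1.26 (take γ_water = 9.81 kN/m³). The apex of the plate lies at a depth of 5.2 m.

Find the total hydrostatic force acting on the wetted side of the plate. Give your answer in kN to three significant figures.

γ = 1.26 × 9.81 = 12.3606 kN/m³.
With the apex up, the centroid sits 2h/3 = 2 × 0.94/3 = 0.626667 m below the apex, so the centroid depth is h_c = 5.2 + 0.626667 = 5.82667 m.
A = ½ × 3.71 × 0.94 = 1.7437 m².
Resultant F = γ·h_c·A = 12.3606 × 5.82667 × 1.7437 = 125.583 kN.

F ≈ 126 kN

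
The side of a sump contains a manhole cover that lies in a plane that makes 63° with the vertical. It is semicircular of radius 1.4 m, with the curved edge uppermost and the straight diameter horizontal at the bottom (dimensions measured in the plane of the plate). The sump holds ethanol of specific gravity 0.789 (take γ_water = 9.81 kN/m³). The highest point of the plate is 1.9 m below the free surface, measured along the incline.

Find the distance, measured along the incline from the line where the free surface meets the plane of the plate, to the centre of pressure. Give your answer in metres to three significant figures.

γ = 0.789 × 9.81 = 7.74009 kN/m³.
The plate makes 63° with the vertical, i.e. θ = 90° − 63° = 27° to the horizontal. Measuring y along the incline from the free-surface line, vertical depth h = y·sinθ with sinθ = 0.453990.
The centroid lies 4r/(3π) = 0.594178 m above the diameter, so r − 4r/(3π) = 1.4 − 0.594178 = 0.805822 m below the topmost point, so y_c = 1.9 + 0.805822 = 2.70582 m and h_c = 2.70582 × 0.453990 = 1.22842 m.
A = πr²/2 = π × 1.4²/2 = 3.07876 m².
Resultant F = γ·h_c·A = 7.74009 × 1.22842 × 3.07876 = 29.2731 kN.
I_c = (π/8 − 8/(9π))·r⁴ = 0.109757 × 1.4⁴ = 0.421642 m⁴.
Centre of pressure: y_p = y_c + I_c/(y_c·A) = 2.70582 + 0.421642/(2.70582 × 3.07876) = 2.70582 + 0.0506138 = 2.75643 m along the plane.

y_p = 2.76 m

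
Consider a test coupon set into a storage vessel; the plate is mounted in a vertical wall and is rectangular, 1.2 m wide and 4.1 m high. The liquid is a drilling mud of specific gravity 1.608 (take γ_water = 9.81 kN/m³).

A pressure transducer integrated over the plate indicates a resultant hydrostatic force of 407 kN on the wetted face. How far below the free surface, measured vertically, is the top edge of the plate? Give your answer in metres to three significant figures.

d_top ≈ 3.19 m

γ = 1.608 × 9.81 = 15.77448 kN/m³.
A = 1.2 × 4.1 = 4.92 m².
From F = γ·h_c·A, the centroid depth is h_c = 407/(15.77448 × 4.92) = 5.24414 m.
The centroid lies 4.1/2 = 2.05 m below the top edge, so the top edge sits at h_top = 5.24414 − 2.05 = 3.19414 m below the surface.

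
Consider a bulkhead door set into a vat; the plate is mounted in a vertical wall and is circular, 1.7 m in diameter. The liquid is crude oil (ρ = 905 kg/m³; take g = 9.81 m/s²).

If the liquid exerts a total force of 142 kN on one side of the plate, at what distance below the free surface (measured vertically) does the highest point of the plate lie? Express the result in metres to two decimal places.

d_top ≈ 6.20 m

γ = ρg = 905 × 9.81 / 1000 = 8.87805 kN/m³.
A = π(0.85)² = 2.2698 m².
From F = γ·h_c·A, the centroid depth is h_c = 142/(8.87805 × 2.2698) = 7.04666 m.
The centroid is at the centre, 0.85 m below the top of the plate, so the highest point sits at h_top = 7.04666 − 0.85 = 6.19666 m below the surface.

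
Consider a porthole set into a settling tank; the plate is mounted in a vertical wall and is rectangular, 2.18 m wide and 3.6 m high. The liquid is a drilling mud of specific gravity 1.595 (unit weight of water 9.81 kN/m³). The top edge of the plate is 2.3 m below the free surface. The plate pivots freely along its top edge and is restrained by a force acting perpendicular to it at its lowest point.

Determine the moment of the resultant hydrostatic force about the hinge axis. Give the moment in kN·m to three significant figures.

M ≈ 1040 kN·m

γ = 1.595 × 9.81 = 15.64695 kN/m³.
The centroid lies 3.6/2 = 1.8 m below the top edge, so the centroid depth is h_c = 2.3 + 1.8 = 4.1 m.
A = 2.18 × 3.6 = 7.848 m².
Resultant F = γ·h_c·A = 15.64695 × 4.1 × 7.848 = 503.469 kN.
I_c = b·h³/12 = 2.18 × 3.6³/12 = 8.47584 m⁴.
Centre of pressure: y_p = y_c + I_c/(y_c·A) = 4.1 + 8.47584/(4.1 × 7.848) = 4.1 + 0.263415 = 4.36341 m along the plane.
The resultant acts 1.8 + 0.263415 = 2.06341 m (along the plate) below the hinge at the top edge, so the moment about the hinge is M = F × 2.06341 = 503.469 × 2.06341 = 1038.86 kN·m.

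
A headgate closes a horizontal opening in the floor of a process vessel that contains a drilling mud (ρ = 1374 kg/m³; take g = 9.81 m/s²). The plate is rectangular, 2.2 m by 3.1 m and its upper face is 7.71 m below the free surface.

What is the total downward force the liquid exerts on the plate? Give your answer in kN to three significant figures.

F ≈ 709 kN

γ = ρg = 1374 × 9.81 / 1000 = 13.47894 kN/m³.
The plate is horizontal, so pressure is uniform at p = γ·h = 13.47894 × 7.71 = 103.923 kN/m².
A = 2.2 × 3.1 = 6.82 m².
F = p·A = 103.923 × 6.82 = 708.755 kN.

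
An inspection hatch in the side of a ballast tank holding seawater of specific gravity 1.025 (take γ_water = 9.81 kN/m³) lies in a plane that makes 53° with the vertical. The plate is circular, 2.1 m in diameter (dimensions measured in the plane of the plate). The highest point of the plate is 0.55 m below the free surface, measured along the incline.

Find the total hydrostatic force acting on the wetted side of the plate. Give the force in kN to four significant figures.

γ = 1.025 × 9.81 = 10.05525 kN/m³.
The plate makes 53° with the vertical, i.e. θ = 90° − 53° = 37° to the horizontal. Measuring y along the incline from the free-surface line, vertical depth h = y·sinθ with sinθ = 0.601815.
The centroid is at the centre, 1.05 m below the top of the plate, so y_c = 0.55 + 1.05 = 1.6 m and h_c = 1.6 × 0.601815 = 0.962904 m.
A = π(1.05)² = 3.46361 m².
Resultant F = γ·h_c·A = 10.05525 × 0.962904 × 3.46361 = 33.5355 kN.

F ≈ 33.54 kN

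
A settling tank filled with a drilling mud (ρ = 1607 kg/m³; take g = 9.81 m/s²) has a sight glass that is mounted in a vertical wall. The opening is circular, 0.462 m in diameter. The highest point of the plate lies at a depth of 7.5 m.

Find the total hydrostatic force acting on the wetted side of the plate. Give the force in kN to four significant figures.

γ = ρg = 1607 × 9.81 / 1000 = 15.76467 kN/m³.
The centroid is at the centre, 0.231 m below the top of the plate, so the centroid depth is h_c = 7.5 + 0.231 = 7.731 m.
A = π(0.231)² = 0.167639 m².
Resultant F = γ·h_c·A = 15.76467 × 7.731 × 0.167639 = 20.4313 kN.

F ≈ 20.43 kN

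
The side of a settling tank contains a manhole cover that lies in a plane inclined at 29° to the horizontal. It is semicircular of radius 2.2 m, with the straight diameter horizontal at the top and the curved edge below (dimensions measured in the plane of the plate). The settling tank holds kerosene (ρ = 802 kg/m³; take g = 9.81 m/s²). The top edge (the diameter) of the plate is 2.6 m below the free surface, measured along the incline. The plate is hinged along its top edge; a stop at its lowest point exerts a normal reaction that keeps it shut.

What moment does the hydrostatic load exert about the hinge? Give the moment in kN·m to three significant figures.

γ = ρg = 802 × 9.81 / 1000 = 7.86762 kN/m³.
Let θ = 29° be the plate's angle to the horizontal; measure y along the incline from where the plane meets the free surface. Vertical depth h = y·sinθ with sinθ = 0.484810.
The centroid of a semicircle lies 4r/(3π) = 0.933709 m from the diameter, here below the top edge, so y_c = 2.6 + 0.933709 = 3.53371 m and h_c = 3.53371 × 0.484810 = 1.71318 m.
A = πr²/2 = π × 2.2²/2 = 7.60265 m².
Resultant F = γ·h_c·A = 7.86762 × 1.71318 × 7.60265 = 102.473 kN.
I_c = (π/8 − 8/(9π))·r⁴ = 0.109757 × 2.2⁴ = 2.57112 m⁴.
Centre of pressure: y_p = y_c + I_c/(y_c·A) = 3.53371 + 2.57112/(3.53371 × 7.60265) = 3.53371 + 0.0957032 = 3.62941 m along the plane.
The resultant acts 0.933709 + 0.0957032 = 1.02941 m (along the plate) below the hinge at the top edge, so the moment about the hinge is M = F × 1.02941 = 102.473 × 1.02941 = 105.487 kN·m.

M ≈ 105 kN·m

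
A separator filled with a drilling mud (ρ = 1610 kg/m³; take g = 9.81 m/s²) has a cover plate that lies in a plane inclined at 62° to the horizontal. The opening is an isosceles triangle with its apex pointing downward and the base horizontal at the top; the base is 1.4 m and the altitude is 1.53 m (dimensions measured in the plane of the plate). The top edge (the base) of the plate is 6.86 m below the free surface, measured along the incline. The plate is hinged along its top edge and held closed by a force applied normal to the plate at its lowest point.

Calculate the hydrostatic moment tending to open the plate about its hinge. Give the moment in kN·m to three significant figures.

γ = ρg = 1610 × 9.81 / 1000 = 15.7941 kN/m³.
Let θ = 62° be the plate's angle to the horizontal; measure y along the incline from where the plane meets the free surface. Vertical depth h = y·sinθ with sinθ = 0.882948.
With the apex down, the centroid sits h/3 = 1.53/3 = 0.51 m below the base (the top edge), so y_c = 6.86 + 0.51 = 7.37 m and h_c = 7.37 × 0.882948 = 6.50733 m.
A = ½ × 1.4 × 1.53 = 1.071 m².
Resultant F = γ·h_c·A = 15.7941 × 6.50733 × 1.071 = 110.075 kN.
I_c = b·h³/36 = 1.4 × 1.53³/36 = 0.139284 m⁴.
Centre of pressure: y_p = y_c + I_c/(y_c·A) = 7.37 + 0.139284/(7.37 × 1.071) = 7.37 + 0.0176459 = 7.38765 m along the plane.
The resultant acts 0.51 + 0.0176459 = 0.527646 m (along the plate) below the hinge at the top edge, so the moment about the hinge is M = F × 0.527646 = 110.075 × 0.527646 = 58.0806 kN·m.

M ≈ 58.1 kN·m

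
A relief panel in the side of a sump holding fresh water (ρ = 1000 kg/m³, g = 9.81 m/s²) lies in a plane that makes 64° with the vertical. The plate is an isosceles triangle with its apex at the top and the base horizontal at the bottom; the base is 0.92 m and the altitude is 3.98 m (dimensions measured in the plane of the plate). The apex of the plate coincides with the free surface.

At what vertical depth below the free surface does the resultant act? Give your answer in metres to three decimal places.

h_p = 1.309 m

γ = ρg = 1000 × 9.81 = 9810 N/m³ = 9.81 kN/m³.
The plate makes 64° with the vertical, i.e. θ = 90° − 64° = 26° to the horizontal. Measuring y along the incline from the free-surface line, vertical depth h = y·sinθ with sinθ = 0.438371.
With the apex up, the centroid sits 2h/3 = 2 × 3.98/3 = 2.65333 m below the apex, so y_c = 2.65333 m and h_c = 2.65333 × 0.438371 = 1.16314 m.
A = ½ × 0.92 × 3.98 = 1.8308 m².
Resultant F = γ·h_c·A = 9.81 × 1.16314 × 1.8308 = 20.8902 kN.
I_c = b·h³/36 = 0.92 × 3.98³/36 = 1.61114 m⁴.
Centre of pressure: y_p = y_c + I_c/(y_c·A) = 2.65333 + 1.61114/(2.65333 × 1.8308) = 2.65333 + 0.331666 = 2.985 m along the plane.
Vertically, h_p = y_p·sinθ = 2.985 × 0.438371 = 1.30854 m.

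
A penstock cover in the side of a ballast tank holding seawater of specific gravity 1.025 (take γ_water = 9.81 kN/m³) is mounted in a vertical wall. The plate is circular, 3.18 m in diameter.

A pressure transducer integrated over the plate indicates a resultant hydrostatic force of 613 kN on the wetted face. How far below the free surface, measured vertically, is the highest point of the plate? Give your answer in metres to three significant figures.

d_top ≈ 6.09 m

γ = 1.025 × 9.81 = 10.05525 kN/m³.
A = π(1.59)² = 7.94226 m².
From F = γ·h_c·A, the centroid depth is h_c = 613/(10.05525 × 7.94226) = 7.6758 m.
The centroid is at the centre, 1.59 m below the top of the plate, so the highest point sits at h_top = 7.6758 − 1.59 = 6.0858 m below the surface.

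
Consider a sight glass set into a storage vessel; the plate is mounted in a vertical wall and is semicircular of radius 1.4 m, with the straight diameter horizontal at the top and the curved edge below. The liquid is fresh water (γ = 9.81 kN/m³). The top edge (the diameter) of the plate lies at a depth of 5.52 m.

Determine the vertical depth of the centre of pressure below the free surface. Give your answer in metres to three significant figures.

h_p = 6.14 m

γ = 9.81 kN/m³.
The centroid of a semicircle lies 4r/(3π) = 0.594178 m from the diameter, here below the top edge, so the centroid depth is h_c = 5.52 + 0.594178 = 6.11418 m.
A = πr²/2 = π × 1.4²/2 = 3.07876 m².
Resultant F = γ·h_c·A = 9.81 × 6.11418 × 3.07876 = 184.664 kN.
I_c = (π/8 − 8/(9π))·r⁴ = 0.109757 × 1.4⁴ = 0.421642 m⁴.
Centre of pressure: y_p = y_c + I_c/(y_c·A) = 6.11418 + 0.421642/(6.11418 × 3.07876) = 6.11418 + 0.0223991 = 6.13658 m along the plane.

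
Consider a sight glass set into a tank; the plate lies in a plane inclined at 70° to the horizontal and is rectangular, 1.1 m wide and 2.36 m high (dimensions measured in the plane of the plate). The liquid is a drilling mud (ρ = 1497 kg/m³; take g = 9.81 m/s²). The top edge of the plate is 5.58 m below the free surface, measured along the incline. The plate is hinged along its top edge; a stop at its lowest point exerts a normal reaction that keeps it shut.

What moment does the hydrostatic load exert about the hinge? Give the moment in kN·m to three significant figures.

γ = ρg = 1497 × 9.81 / 1000 = 14.68557 kN/m³.
Let θ = 70° be the plate's angle to the horizontal; measure y along the incline from where the plane meets the free surface. Vertical depth h = y·sinθ with sinθ = 0.939693.
The centroid lies 2.36/2 = 1.18 m below the top edge, so y_c = 5.58 + 1.18 = 6.76 m and h_c = 6.76 × 0.939693 = 6.35232 m.
A = 1.1 × 2.36 = 2.596 m².
Resultant F = γ·h_c·A = 14.68557 × 6.35232 × 2.596 = 242.174 kN.
I_c = b·h³/12 = 1.1 × 2.36³/12 = 1.20489 m⁴.
Centre of pressure: y_p = y_c + I_c/(y_c·A) = 6.76 + 1.20489/(6.76 × 2.596) = 6.76 + 0.0686588 = 6.82866 m along the plane.
The resultant acts 1.18 + 0.0686588 = 1.24866 m (along the plate) below the hinge at the top edge, so the moment about the hinge is M = F × 1.24866 = 242.174 × 1.24866 = 302.393 kN·m.

M ≈ 302 kN·m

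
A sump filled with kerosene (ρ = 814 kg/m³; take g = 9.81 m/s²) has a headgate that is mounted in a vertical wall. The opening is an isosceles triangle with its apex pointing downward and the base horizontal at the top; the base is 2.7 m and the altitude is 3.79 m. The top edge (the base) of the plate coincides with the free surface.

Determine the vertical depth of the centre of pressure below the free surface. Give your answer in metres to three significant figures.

γ = ρg = 814 × 9.81 / 1000 = 7.98534 kN/m³.
With the apex down, the centroid sits h/3 = 3.79/3 = 1.26333 m below the base (the top edge), so the centroid depth is h_c = 1.26333 m.
A = ½ × 2.7 × 3.79 = 5.1165 m².
Resultant F = γ·h_c·A = 7.98534 × 1.26333 × 5.1165 = 51.6159 kN.
I_c = b·h³/36 = 2.7 × 3.79³/36 = 4.083 m⁴.
Centre of pressure: y_p = y_c + I_c/(y_c·A) = 1.26333 + 4.083/(1.26333 × 5.1165) = 1.26333 + 0.631669 = 1.895 m along the plane.

h_p = 1.90 m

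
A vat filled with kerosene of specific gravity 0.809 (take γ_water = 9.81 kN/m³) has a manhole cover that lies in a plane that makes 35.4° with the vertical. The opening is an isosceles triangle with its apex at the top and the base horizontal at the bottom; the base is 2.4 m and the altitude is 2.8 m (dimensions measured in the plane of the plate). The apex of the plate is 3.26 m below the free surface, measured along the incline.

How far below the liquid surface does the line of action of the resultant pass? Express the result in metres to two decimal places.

h_p = 4.25 m

γ = 0.809 × 9.81 = 7.93629 kN/m³.
The plate makes 35.4° with the vertical, i.e. θ = 90° − 35.4° = 54.6° to the horizontal. Measuring y along the incline from the free-surface line, vertical depth h = y·sinθ with sinθ = 0.815128.
With the apex up, the centroid sits 2h/3 = 2 × 2.8/3 = 1.86667 m below the apex, so y_c = 3.26 + 1.86667 = 5.12667 m and h_c = 5.12667 × 0.815128 = 4.17889 m.
A = ½ × 2.4 × 2.8 = 3.36 m².
Resultant F = γ·h_c·A = 7.93629 × 4.17889 × 3.36 = 111.434 kN.
I_c = b·h³/36 = 2.4 × 2.8³/36 = 1.46347 m⁴.
Centre of pressure: y_p = y_c + I_c/(y_c·A) = 5.12667 + 1.46347/(5.12667 × 3.36) = 5.12667 + 0.084959 = 5.21163 m along the plane.
Vertically, h_p = y_p·sinθ = 5.21163 × 0.815128 = 4.24815 m.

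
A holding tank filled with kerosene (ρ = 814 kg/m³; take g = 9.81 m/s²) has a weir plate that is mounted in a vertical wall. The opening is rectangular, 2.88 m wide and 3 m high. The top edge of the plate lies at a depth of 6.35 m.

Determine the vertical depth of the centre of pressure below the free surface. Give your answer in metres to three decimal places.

γ = ρg = 814 × 9.81 / 1000 = 7.98534 kN/m³.
The centroid lies 3/2 = 1.5 m below the top edge, so the centroid depth is h_c = 6.35 + 1.5 = 7.85 m.
A = 2.88 × 3 = 8.64 m².
Resultant F = γ·h_c·A = 7.98534 × 7.85 × 8.64 = 541.598 kN.
I_c = b·h³/12 = 2.88 × 3³/12 = 6.48 m⁴.
Centre of pressure: y_p = y_c + I_c/(y_c·A) = 7.85 + 6.48/(7.85 × 8.64) = 7.85 + 0.0955414 = 7.94554 m along the plane.

h_p = 7.946 m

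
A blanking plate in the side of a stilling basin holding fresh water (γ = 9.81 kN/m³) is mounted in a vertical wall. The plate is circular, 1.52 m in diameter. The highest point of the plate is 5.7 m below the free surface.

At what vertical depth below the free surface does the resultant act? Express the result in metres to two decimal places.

γ = 9.81 kN/m³.
The centroid is at the centre, 0.76 m below the top of the plate, so the centroid depth is h_c = 5.7 + 0.76 = 6.46 m.
A = π(0.76)² = 1.81458 m².
Resultant F = γ·h_c·A = 9.81 × 6.46 × 1.81458 = 114.995 kN.
I_c = πr⁴/4 = π × 0.76⁴/4 = 0.262026 m⁴.
Centre of pressure: y_p = y_c + I_c/(y_c·A) = 6.46 + 0.262026/(6.46 × 1.81458) = 6.46 + 0.022353 = 6.48235 m along the plane.

h_p = 6.48 m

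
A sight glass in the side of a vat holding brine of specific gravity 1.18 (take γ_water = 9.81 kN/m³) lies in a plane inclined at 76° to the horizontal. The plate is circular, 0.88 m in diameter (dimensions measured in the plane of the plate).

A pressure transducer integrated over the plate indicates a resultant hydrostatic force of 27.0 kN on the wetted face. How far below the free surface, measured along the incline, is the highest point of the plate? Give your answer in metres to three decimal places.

γ = 1.18 × 9.81 = 11.5758 kN/m³.
A = π(0.44)² = 0.608212 m².
From F = γ·h_c·A, the centroid depth is h_c = 27.0/(11.5758 × 0.608212) = 3.83493 m.
Let θ = 76° be the plate's angle to the horizontal; measure y along the incline from where the plane meets the free surface. Vertical depth h = y·sinθ with sinθ = 0.970296.
Along the incline, y_c = h_c/sinθ = 3.83493/0.970296 = 3.95233 m.
The centroid is at the centre, 0.44 m below the top of the plate, so the highest point sits at y_top = 3.95233 − 0.44 = 3.51233 m along the incline.

y_top ≈ 3.512 m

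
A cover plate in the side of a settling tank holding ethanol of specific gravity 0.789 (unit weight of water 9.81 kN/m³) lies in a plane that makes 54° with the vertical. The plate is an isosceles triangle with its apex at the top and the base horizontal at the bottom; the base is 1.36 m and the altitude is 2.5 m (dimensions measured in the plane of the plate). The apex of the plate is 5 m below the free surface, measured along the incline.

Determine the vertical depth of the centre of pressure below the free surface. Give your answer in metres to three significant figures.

h_p = 3.95 m

γ = 0.789 × 9.81 = 7.74009 kN/m³.
The plate makes 54° with the vertical, i.e. θ = 90° − 54° = 36° to the horizontal. Measuring y along the incline from the free-surface line, vertical depth h = y·sinθ with sinθ = 0.587785.
With the apex up, the centroid sits 2h/3 = 2 × 2.5/3 = 1.66667 m below the apex, so y_c = 5 + 1.66667 = 6.66667 m and h_c = 6.66667 × 0.587785 = 3.91857 m.
A = ½ × 1.36 × 2.5 = 1.7 m².
Resultant F = γ·h_c·A = 7.74009 × 3.91857 × 1.7 = 51.5611 kN.
I_c = b·h³/36 = 1.36 × 2.5³/36 = 0.590278 m⁴.
Centre of pressure: y_p = y_c + I_c/(y_c·A) = 6.66667 + 0.590278/(6.66667 × 1.7) = 6.66667 + 0.0520833 = 6.71875 m along the plane.
Vertically, h_p = y_p·sinθ = 6.71875 × 0.587785 = 3.94918 m.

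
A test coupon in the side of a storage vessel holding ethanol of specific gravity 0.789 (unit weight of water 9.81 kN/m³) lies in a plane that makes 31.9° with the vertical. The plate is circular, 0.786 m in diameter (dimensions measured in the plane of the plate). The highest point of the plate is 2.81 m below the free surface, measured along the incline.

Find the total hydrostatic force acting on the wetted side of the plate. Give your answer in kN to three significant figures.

γ = 0.789 × 9.81 = 7.74009 kN/m³.
The plate makes 31.9° with the vertical, i.e. θ = 90° − 31.9° = 58.1° to the horizontal. Measuring y along the incline from the free-surface line, vertical depth h = y·sinθ with sinθ = 0.848972.
The centroid is at the centre, 0.393 m below the top of the plate, so y_c = 2.81 + 0.393 = 3.203 m and h_c = 3.203 × 0.848972 = 2.71926 m.
A = π(0.393)² = 0.485216 m².
Resultant F = γ·h_c·A = 7.74009 × 2.71926 × 0.485216 = 10.2125 kN.

F ≈ 10.2 kN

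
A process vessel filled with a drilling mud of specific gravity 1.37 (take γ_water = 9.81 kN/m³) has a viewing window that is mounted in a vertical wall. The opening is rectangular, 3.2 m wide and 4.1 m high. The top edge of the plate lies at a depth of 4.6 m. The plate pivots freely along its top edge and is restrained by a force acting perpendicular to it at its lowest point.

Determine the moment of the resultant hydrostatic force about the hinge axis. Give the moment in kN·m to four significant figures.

γ = 1.37 × 9.81 = 13.4397 kN/m³.
The centroid lies 4.1/2 = 2.05 m below the top edge, so the centroid depth is h_c = 4.6 + 2.05 = 6.65 m.
A = 3.2 × 4.1 = 13.12 m².
Resultant F = γ·h_c·A = 13.4397 × 6.65 × 13.12 = 1172.59 kN.
I_c = b·h³/12 = 3.2 × 4.1³/12 = 18.3789 m⁴.
Centre of pressure: y_p = y_c + I_c/(y_c·A) = 6.65 + 18.3789/(6.65 × 13.12) = 6.65 + 0.210651 = 6.86065 m along the plane.
The resultant acts 2.05 + 0.210651 = 2.26065 m (along the plate) below the hinge at the top edge, so the moment about the hinge is M = F × 2.26065 = 1172.59 × 2.26065 = 2650.82 kN·m.

M ≈ 2651 kN·m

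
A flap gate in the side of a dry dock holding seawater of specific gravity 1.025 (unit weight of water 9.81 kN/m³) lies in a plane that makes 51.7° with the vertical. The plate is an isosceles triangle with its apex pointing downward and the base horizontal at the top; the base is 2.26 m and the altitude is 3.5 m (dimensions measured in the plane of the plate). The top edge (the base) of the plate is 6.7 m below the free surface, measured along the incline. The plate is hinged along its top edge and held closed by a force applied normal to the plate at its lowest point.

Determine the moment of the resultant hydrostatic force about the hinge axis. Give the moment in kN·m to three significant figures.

M ≈ 243 kN·m

γ = 1.025 × 9.81 = 10.05525 kN/m³.
The plate makes 51.7° with the vertical, i.e. θ = 90° − 51.7° = 38.3° to the horizontal. Measuring y along the incline from the free-surface line, vertical depth h = y·sinθ with sinθ = 0.619779.
With the apex down, the centroid sits h/3 = 3.5/3 = 1.16667 m below the base (the top edge), so y_c = 6.7 + 1.16667 = 7.86667 m and h_c = 7.86667 × 0.619779 = 4.8756 m.
A = ½ × 2.26 × 3.5 = 3.955 m².
Resultant F = γ·h_c·A = 10.05525 × 4.8756 × 3.955 = 193.895 kN.
I_c = b·h³/36 = 2.26 × 3.5³/36 = 2.6916 m⁴.
Centre of pressure: y_p = y_c + I_c/(y_c·A) = 7.86667 + 2.6916/(7.86667 × 3.955) = 7.86667 + 0.0865114 = 7.95318 m along the plane.
The resultant acts 1.16667 + 0.0865114 = 1.25318 m (along the plate) below the hinge at the top edge, so the moment about the hinge is M = F × 1.25318 = 193.895 × 1.25318 = 242.985 kN·m.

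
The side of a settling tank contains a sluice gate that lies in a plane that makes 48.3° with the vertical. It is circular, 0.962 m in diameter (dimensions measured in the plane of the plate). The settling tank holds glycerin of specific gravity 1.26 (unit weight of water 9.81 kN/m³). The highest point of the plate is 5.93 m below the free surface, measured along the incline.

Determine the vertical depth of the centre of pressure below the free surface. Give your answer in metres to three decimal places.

γ = 1.26 × 9.81 = 12.3606 kN/m³.
The plate makes 48.3° with the vertical, i.e. θ = 90° − 48.3° = 41.7° to the horizontal. Measuring y along the incline from the free-surface line, vertical depth h = y·sinθ with sinθ = 0.665230.
The centroid is at the centre, 0.481 m below the top of the plate, so y_c = 5.93 + 0.481 = 6.411 m and h_c = 6.411 × 0.665230 = 4.26479 m.
A = π(0.481)² = 0.726842 m².
Resultant F = γ·h_c·A = 12.3606 × 4.26479 × 0.726842 = 38.3157 kN.
I_c = πr⁴/4 = π × 0.481⁴/4 = 0.0420407 m⁴.
Centre of pressure: y_p = y_c + I_c/(y_c·A) = 6.411 + 0.0420407/(6.411 × 0.726842) = 6.411 + 0.00902203 = 6.42002 m along the plane.
Vertically, h_p = y_p·sinθ = 6.42002 × 0.665230 = 4.27079 m.

h_p = 4.271 m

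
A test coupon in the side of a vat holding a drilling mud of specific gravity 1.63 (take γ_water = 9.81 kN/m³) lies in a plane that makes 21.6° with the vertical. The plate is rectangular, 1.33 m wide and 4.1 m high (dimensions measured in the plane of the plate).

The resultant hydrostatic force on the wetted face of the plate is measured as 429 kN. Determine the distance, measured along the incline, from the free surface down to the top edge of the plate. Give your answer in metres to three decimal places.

y_top ≈ 3.242 m

γ = 1.63 × 9.81 = 15.9903 kN/m³.
A = 1.33 × 4.1 = 5.453 m².
From F = γ·h_c·A, the centroid depth is h_c = 429/(15.9903 × 5.453) = 4.92 m.
The plate makes 21.6° with the vertical, i.e. θ = 90° − 21.6° = 68.4° to the horizontal. Measuring y along the incline from the free-surface line, vertical depth h = y·sinθ with sinθ = 0.929776.
Along the incline, y_c = h_c/sinθ = 4.92/0.929776 = 5.2916 m.
The centroid lies 4.1/2 = 2.05 m below the top edge, so the top edge sits at y_top = 5.2916 − 2.05 = 3.2416 m along the incline.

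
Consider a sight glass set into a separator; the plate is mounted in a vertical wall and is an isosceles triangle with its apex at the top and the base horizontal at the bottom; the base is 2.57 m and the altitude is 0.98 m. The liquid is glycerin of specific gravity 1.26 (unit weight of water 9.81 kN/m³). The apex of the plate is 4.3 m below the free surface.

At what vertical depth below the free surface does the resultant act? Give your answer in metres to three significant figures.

γ = 1.26 × 9.81 = 12.3606 kN/m³.
With the apex up, the centroid sits 2h/3 = 2 × 0.98/3 = 0.653333 m below the apex, so the centroid depth is h_c = 4.3 + 0.653333 = 4.95333 m.
A = ½ × 2.57 × 0.98 = 1.2593 m².
Resultant F = γ·h_c·A = 12.3606 × 4.95333 × 1.2593 = 77.1021 kN.
I_c = b·h³/36 = 2.57 × 0.98³/36 = 0.0671907 m⁴.
Centre of pressure: y_p = y_c + I_c/(y_c·A) = 4.95333 + 0.0671907/(4.95333 × 1.2593) = 4.95333 + 0.0107717 = 4.9641 m along the plane.

h_p = 4.96 m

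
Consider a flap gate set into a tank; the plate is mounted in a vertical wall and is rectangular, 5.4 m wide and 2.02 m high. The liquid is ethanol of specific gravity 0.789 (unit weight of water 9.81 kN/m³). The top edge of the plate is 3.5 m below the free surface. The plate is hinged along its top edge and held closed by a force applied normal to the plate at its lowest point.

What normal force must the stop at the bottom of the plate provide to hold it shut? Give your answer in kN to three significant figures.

P ≈ 205 kN

γ = 0.789 × 9.81 = 7.74009 kN/m³.
The centroid lies 2.02/2 = 1.01 m below the top edge, so the centroid depth is h_c = 3.5 + 1.01 = 4.51 m.
A = 5.4 × 2.02 = 10.908 m².
Resultant F = γ·h_c·A = 7.74009 × 4.51 × 10.908 = 380.774 kN.
I_c = b·h³/12 = 5.4 × 2.02³/12 = 3.70908 m⁴.
Centre of pressure: y_p = y_c + I_c/(y_c·A) = 4.51 + 3.70908/(4.51 × 10.908) = 4.51 + 0.0753953 = 4.5854 m along the plane.
The resultant acts 1.01 + 0.0753953 = 1.0854 m (along the plate) below the hinge at the top edge, so the moment about the hinge is M = F × 1.0854 = 380.774 × 1.0854 = 413.292 kN·m.
A normal force at the bottom, 2.02 m from the hinge, must supply this moment: P = 413.292/2.02 = 204.6 kN.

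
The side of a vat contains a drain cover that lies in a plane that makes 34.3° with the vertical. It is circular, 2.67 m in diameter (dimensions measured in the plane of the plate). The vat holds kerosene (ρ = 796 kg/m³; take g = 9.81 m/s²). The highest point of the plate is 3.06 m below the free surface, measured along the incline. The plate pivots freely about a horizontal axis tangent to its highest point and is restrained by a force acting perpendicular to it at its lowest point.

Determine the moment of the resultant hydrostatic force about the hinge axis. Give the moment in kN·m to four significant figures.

γ = ρg = 796 × 9.81 / 1000 = 7.80876 kN/m³.
The plate makes 34.3° with the vertical, i.e. θ = 90° − 34.3° = 55.7° to the horizontal. Measuring y along the incline from the free-surface line, vertical depth h = y·sinθ with sinθ = 0.826098.
The centroid is at the centre, 1.335 m below the top of the plate, so y_c = 3.06 + 1.335 = 4.395 m and h_c = 4.395 × 0.826098 = 3.6307 m.
A = π(1.335)² = 5.59902 m².
Resultant F = γ·h_c·A = 7.80876 × 3.6307 × 5.59902 = 158.739 kN.
I_c = πr⁴/4 = π × 1.335⁴/4 = 2.49468 m⁴.
Centre of pressure: y_p = y_c + I_c/(y_c·A) = 4.395 + 2.49468/(4.395 × 5.59902) = 4.395 + 0.101378 = 4.49638 m along the plane.
The resultant acts 1.335 + 0.101378 = 1.43638 m (along the plate) below the hinge at the top edge, so the moment about the hinge is M = F × 1.43638 = 158.739 × 1.43638 = 228.01 kN·m.

M ≈ 228.0 kN·m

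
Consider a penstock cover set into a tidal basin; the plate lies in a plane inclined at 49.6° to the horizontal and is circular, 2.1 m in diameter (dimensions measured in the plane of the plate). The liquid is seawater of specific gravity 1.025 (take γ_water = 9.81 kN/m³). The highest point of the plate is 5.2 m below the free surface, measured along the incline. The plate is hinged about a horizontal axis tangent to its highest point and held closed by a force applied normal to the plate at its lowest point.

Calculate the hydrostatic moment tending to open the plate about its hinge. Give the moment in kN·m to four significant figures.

M ≈ 181.4 kN·m

γ = 1.025 × 9.81 = 10.05525 kN/m³.
Let θ = 49.6° be the plate's angle to the horizontal; measure y along the incline from where the plane meets the free surface. Vertical depth h = y·sinθ with sinθ = 0.761538.
The centroid is at the centre, 1.05 m below the top of the plate, so y_c = 5.2 + 1.05 = 6.25 m and h_c = 6.25 × 0.761538 = 4.75961 m.
A = π(1.05)² = 3.46361 m².
Resultant F = γ·h_c·A = 10.05525 × 4.75961 × 3.46361 = 165.765 kN.
I_c = πr⁴/4 = π × 1.05⁴/4 = 0.954656 m⁴.
Centre of pressure: y_p = y_c + I_c/(y_c·A) = 6.25 + 0.954656/(6.25 × 3.46361) = 6.25 + 0.0440999 = 6.2941 m along the plane.
The resultant acts 1.05 + 0.0440999 = 1.0941 m (along the plate) below the hinge at the top edge, so the moment about the hinge is M = F × 1.0941 = 165.765 × 1.0941 = 181.363 kN·m.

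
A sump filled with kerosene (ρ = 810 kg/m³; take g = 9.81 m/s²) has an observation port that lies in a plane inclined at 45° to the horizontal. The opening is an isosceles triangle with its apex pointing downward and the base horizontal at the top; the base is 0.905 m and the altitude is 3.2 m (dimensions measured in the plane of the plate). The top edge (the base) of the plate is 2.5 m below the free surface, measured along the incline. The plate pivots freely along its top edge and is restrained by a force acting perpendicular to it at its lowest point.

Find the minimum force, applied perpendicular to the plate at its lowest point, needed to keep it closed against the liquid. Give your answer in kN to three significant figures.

P ≈ 11.1 kN

γ = ρg = 810 × 9.81 / 1000 = 7.9461 kN/m³.
Let θ = 45° be the plate's angle to the horizontal; measure y along the incline from where the plane meets the free surface. Vertical depth h = y·sinθ with sinθ = 0.707107.
With the apex down, the centroid sits h/3 = 3.2/3 = 1.06667 m below the base (the top edge), so y_c = 2.5 + 1.06667 = 3.56667 m and h_c = 3.56667 × 0.707107 = 2.52202 m.
A = ½ × 0.905 × 3.2 = 1.448 m².
Resultant F = γ·h_c·A = 7.9461 × 2.52202 × 1.448 = 29.0182 kN.
I_c = b·h³/36 = 0.905 × 3.2³/36 = 0.823751 m⁴.
Centre of pressure: y_p = y_c + I_c/(y_c·A) = 3.56667 + 0.823751/(3.56667 × 1.448) = 3.56667 + 0.159501 = 3.72617 m along the plane.
The resultant acts 1.06667 + 0.159501 = 1.22617 m (along the plate) below the hinge at the top edge, so the moment about the hinge is M = F × 1.22617 = 29.0182 × 1.22617 = 35.5812 kN·m.
A normal force at the bottom, 3.2 m from the hinge, must supply this moment: P = 35.5812/3.2 = 11.1191 kN.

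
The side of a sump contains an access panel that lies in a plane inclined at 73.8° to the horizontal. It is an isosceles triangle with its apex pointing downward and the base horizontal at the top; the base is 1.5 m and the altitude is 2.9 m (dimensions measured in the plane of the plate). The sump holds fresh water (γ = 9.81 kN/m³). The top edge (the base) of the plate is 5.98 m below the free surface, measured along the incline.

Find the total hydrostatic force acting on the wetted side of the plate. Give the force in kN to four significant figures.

F ≈ 142.3 kN

γ = 9.81 kN/m³.
Let θ = 73.8° be the plate's angle to the horizontal; measure y along the incline from where the plane meets the free surface. Vertical depth h = y·sinθ with sinθ = 0.960294.
With the apex down, the centroid sits h/3 = 2.9/3 = 0.966667 m below the base (the top edge), so y_c = 5.98 + 0.966667 = 6.94667 m and h_c = 6.94667 × 0.960294 = 6.67085 m.
A = ½ × 1.5 × 2.9 = 2.175 m².
Resultant F = γ·h_c·A = 9.81 × 6.67085 × 2.175 = 142.334 kN.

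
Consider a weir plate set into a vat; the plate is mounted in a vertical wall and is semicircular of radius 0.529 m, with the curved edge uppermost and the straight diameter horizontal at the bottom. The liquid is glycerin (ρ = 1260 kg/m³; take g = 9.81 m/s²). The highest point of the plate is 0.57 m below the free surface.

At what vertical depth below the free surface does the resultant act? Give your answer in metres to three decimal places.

γ = ρg = 1260 × 9.81 / 1000 = 12.3606 kN/m³.
The centroid lies 4r/(3π) = 0.224515 m above the diameter, so r − 4r/(3π) = 0.529 − 0.224515 = 0.304485 m below the topmost point, so the centroid depth is h_c = 0.57 + 0.304485 = 0.874485 m.
A = πr²/2 = π × 0.529²/2 = 0.439573 m².
Resultant F = γ·h_c·A = 12.3606 × 0.874485 × 0.439573 = 4.75141 kN.
I_c = (π/8 − 8/(9π))·r⁴ = 0.109757 × 0.529⁴ = 0.00859518 m⁴.
Centre of pressure: y_p = y_c + I_c/(y_c·A) = 0.874485 + 0.00859518/(0.874485 × 0.439573) = 0.874485 + 0.02236 = 0.896845 m along the plane.

h_p = 0.897 m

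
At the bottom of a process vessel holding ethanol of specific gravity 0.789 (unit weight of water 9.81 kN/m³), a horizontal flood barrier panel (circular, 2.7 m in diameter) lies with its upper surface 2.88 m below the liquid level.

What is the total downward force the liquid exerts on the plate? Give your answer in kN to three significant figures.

F ≈ 128 kN

γ = 0.789 × 9.81 = 7.74009 kN/m³.
The plate is horizontal, so pressure is uniform at p = γ·h = 7.74009 × 2.88 = 22.2915 kN/m².
A = π(1.35)² = 5.72555 m².
F = p·A = 22.2915 × 5.72555 = 127.631 kN.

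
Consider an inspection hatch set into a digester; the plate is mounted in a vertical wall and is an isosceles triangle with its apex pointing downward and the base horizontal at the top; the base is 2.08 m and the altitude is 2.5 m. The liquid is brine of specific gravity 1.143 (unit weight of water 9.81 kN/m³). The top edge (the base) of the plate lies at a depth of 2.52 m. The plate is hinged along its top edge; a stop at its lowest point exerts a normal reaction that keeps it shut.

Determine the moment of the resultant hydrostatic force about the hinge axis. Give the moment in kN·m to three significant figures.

M ≈ 91.6 kN·m

γ = 1.143 × 9.81 = 11.21283 kN/m³.
With the apex down, the centroid sits h/3 = 2.5/3 = 0.833333 m below the base (the top edge), so the centroid depth is h_c = 2.52 + 0.833333 = 3.35333 m.
A = ½ × 2.08 × 2.5 = 2.6 m².
Resultant F = γ·h_c·A = 11.21283 × 3.35333 × 2.6 = 97.7608 kN.
I_c = b·h³/36 = 2.08 × 2.5³/36 = 0.902778 m⁴.
Centre of pressure: y_p = y_c + I_c/(y_c·A) = 3.35333 + 0.902778/(3.35333 × 2.6) = 3.35333 + 0.103546 = 3.45688 m along the plane.
The resultant acts 0.833333 + 0.103546 = 0.936879 m (along the plate) below the hinge at the top edge, so the moment about the hinge is M = F × 0.936879 = 97.7608 × 0.936879 = 91.59 kN·m.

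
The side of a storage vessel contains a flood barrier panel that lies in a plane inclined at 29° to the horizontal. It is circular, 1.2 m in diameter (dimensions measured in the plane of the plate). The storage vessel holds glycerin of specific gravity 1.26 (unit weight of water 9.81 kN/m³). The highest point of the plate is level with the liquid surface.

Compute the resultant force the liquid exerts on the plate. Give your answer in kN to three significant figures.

F ≈ 4.07 kN

γ = 1.26 × 9.81 = 12.3606 kN/m³.
Let θ = 29° be the plate's angle to the horizontal; measure y along the incline from where the plane meets the free surface. Vertical depth h = y·sinθ with sinθ = 0.484810.
The centroid is at the centre, 0.6 m below the top of the plate, so y_c = 0.6 m and h_c = 0.6 × 0.484810 = 0.290886 m.
A = π(0.6)² = 1.13097 m².
Resultant F = γ·h_c·A = 12.3606 × 0.290886 × 1.13097 = 4.06643 kN.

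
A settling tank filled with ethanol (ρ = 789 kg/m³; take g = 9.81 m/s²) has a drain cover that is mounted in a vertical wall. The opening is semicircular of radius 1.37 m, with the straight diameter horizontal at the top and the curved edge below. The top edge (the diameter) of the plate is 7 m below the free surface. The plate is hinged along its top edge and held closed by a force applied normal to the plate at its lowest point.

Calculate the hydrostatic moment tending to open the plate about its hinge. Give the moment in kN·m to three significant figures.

γ = ρg = 789 × 9.81 / 1000 = 7.74009 kN/m³.
The centroid of a semicircle lies 4r/(3π) = 0.581446 m from the diameter, here below the top edge, so the centroid depth is h_c = 7 + 0.581446 = 7.58145 m.
A = πr²/2 = π × 1.37²/2 = 2.94823 m².
Resultant F = γ·h_c·A = 7.74009 × 7.58145 × 2.94823 = 173.005 kN.
I_c = (π/8 − 8/(9π))·r⁴ = 0.109757 × 1.37⁴ = 0.386647 m⁴.
Centre of pressure: y_p = y_c + I_c/(y_c·A) = 7.58145 + 0.386647/(7.58145 × 2.94823) = 7.58145 + 0.0172982 = 7.59875 m along the plane.
The resultant acts 0.581446 + 0.0172982 = 0.598744 m (along the plate) below the hinge at the top edge, so the moment about the hinge is M = F × 0.598744 = 173.005 × 0.598744 = 103.586 kN·m.

M ≈ 104 kN·m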